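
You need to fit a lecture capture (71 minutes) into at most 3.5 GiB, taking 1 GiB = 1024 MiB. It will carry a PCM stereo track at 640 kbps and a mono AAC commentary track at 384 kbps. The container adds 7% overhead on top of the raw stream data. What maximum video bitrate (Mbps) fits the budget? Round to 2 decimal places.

Budget: 3.5 GiB = 30064.8 Mb.
Stream payload after overhead: 30064.8 / 1.07 = 28097.9 Mb.
71 min = 4260 s
Total bitrate budget: 28097.9 Mb / 4260 s = 6.596 Mbps.
Audio total: 640 + 384 = 1024 kbps = 1.024 Mbps.
Video: 6.596 − 1.024 = 5.572 Mbps.

5.57 Mbps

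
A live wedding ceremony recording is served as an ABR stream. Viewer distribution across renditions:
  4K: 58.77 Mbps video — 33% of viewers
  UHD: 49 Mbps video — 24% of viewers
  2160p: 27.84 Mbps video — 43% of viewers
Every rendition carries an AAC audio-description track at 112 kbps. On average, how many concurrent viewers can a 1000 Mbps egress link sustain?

Audio: 112 kbps = 0.112 Mbps.
Average per-viewer bitrate: 0.33×58.882 + 0.24×49.112 + 0.43×27.952 = 43.237 Mbps.
1000 Mbps = 1,000 Mbps; 1,000 / 43.237 = 23.13 → 23.

23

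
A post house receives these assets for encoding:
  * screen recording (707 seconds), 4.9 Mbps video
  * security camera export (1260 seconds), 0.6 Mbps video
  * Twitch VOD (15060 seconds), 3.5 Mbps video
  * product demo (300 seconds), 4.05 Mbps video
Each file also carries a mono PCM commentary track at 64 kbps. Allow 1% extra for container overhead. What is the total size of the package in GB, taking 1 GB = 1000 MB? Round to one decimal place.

7.5 GB

Audio: 64 kbps = 0.064 Mbps.
screen recording: 4.964 Mbps × 707 s × 1.01 = 3544.6 Mb
security camera export: 0.664 Mbps × 1260 s × 1.01 = 845.0 Mb
Twitch VOD: 3.564 Mbps × 15060 s × 1.01 = 54210.6 Mb
product demo: 4.114 Mbps × 300 s × 1.01 = 1246.5 Mb
Total: 59846.8 Mb = 7480.8 MB.
= 7.481 GB.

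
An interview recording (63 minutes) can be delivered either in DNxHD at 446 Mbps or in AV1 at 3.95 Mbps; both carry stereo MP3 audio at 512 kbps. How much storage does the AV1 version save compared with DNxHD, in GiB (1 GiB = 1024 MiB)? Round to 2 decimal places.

194.52 GiB

63 min = 3780 s
Audio: 512 kbps = 0.512 Mbps.
DNxHD: 446.512 Mbps × 3780 s = 1687815.4 Mb = 196.488 GiB.
AV1: 4.462 Mbps × 3780 s = 16866.4 Mb = 1.964 GiB.
Saving: 196.488 − 1.964 = 194.524 GiB.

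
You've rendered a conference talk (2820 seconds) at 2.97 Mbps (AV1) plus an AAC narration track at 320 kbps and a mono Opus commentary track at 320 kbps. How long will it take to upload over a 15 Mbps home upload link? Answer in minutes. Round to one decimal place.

Audio total: 320 + 320 = 640 kbps = 0.640 Mbps.
Total bitrate: 3.610 Mbps.
File: 3.610 Mbps × 2820 s = 10180.2 Mb.
At 15 Mbps: 10180.2 / 15 = 678.7 s ≈ 11.3 minutes.

11.3 minutes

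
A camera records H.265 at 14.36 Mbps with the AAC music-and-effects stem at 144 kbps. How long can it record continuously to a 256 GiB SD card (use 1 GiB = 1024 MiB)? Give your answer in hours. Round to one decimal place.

42.1 hours

Audio: 144 kbps = 0.144 Mbps.
Total bitrate: 14.36 + 0.144 = 14.504 Mbps.
Capacity: 256 GiB = 2,199,023 Mb.
Recording time: 2,199,023 / 14.504 = 151,615 s ≈ 42.1 hours.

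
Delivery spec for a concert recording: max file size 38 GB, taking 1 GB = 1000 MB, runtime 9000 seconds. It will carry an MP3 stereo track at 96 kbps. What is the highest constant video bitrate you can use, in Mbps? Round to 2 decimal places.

Budget: 38 GB = 304000.0 Mb.
Total bitrate budget: 304000.0 Mb / 9000 s = 33.778 Mbps.
Audio: 96 kbps = 0.096 Mbps.
Video: 33.778 − 0.096 = 33.682 Mbps.

33.68 Mbps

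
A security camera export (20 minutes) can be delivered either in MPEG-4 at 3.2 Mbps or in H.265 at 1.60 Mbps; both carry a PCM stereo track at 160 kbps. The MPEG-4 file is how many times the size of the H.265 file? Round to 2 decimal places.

1.91

20 min = 1200 s
Audio: 160 kbps = 0.160 Mbps.
MPEG-4: 3.360 Mbps × 1200 s = 4032.0 Mb = 504.000 MB.
H.265: 1.760 Mbps × 1200 s = 2112.0 Mb = 264.000 MB.
Ratio: 504.000 / 264.000 = 1.909.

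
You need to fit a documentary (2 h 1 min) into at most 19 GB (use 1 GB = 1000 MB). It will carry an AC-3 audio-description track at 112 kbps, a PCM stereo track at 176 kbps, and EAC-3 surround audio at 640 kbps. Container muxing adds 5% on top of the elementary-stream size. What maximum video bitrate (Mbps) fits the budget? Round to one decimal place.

19.0 Mbps

Budget: 19 GB = 152000.0 Mb.
Stream payload after overhead: 152000.0 / 1.05 = 144761.9 Mb.
2 h 1 min = 121 min = 7260 s
Total bitrate budget: 144761.9 Mb / 7260 s = 19.940 Mbps.
Audio total: 112 + 176 + 640 = 928 kbps = 0.928 Mbps.
Video: 19.940 − 0.928 = 19.012 Mbps.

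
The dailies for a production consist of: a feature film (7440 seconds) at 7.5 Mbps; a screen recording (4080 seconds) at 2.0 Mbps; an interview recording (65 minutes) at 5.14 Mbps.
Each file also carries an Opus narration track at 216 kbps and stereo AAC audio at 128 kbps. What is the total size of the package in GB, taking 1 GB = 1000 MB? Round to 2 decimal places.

Audio total: 216 + 128 = 344 kbps = 0.344 Mbps.
feature film: 7.844 Mbps × 7440 s = 58359.4 Mb
screen recording: 2.344 Mbps × 4080 s = 9563.5 Mb
interview recording: 5.484 Mbps × 3900 s = 21387.6 Mb
Total: 89310.5 Mb = 11163.8 MB.
= 11.16 GB.

11.16 GB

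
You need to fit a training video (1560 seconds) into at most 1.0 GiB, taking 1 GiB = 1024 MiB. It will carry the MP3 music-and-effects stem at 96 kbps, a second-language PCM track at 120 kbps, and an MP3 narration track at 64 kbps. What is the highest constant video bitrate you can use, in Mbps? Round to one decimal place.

5.2 Mbps

Budget: 1.0 GiB = 8589.9 Mb.
Total bitrate budget: 8589.9 Mb / 1560 s = 5.506 Mbps.
Audio total: 96 + 120 + 64 = 280 kbps = 0.280 Mbps.
Video: 5.506 − 0.280 = 5.226 Mbps.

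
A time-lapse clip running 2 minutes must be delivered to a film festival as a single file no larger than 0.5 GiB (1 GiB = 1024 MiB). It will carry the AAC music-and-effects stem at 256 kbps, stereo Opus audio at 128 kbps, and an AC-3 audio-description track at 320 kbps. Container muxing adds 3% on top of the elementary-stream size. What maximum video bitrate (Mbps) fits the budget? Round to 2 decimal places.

34.04 Mbps

Budget: 0.5 GiB = 4295.0 Mb.
Stream payload after overhead: 4295.0 / 1.03 = 4169.9 Mb.
2 min = 120 s
Total bitrate budget: 4169.9 Mb / 120 s = 34.749 Mbps.
Audio total: 256 + 128 + 320 = 704 kbps = 0.704 Mbps.
Video: 34.749 − 0.704 = 34.045 Mbps.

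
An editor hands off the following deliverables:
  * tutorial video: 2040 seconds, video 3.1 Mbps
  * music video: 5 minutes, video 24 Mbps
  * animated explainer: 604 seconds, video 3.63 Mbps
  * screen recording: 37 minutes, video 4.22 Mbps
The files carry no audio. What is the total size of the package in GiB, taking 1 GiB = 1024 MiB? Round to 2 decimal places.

tutorial video: 3.100 Mbps × 2040 s = 6324.0 Mb
music video: 24.000 Mbps × 300 s = 7200.0 Mb
animated explainer: 3.630 Mbps × 604 s = 2192.5 Mb
screen recording: 4.220 Mbps × 2220 s = 9368.4 Mb
Total: 25084.9 Mb = 3135.6 MB.
= 2.920 GiB.

2.92 GiB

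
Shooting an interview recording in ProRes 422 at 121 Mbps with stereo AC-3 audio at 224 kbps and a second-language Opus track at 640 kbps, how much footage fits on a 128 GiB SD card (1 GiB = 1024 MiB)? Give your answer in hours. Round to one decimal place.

Audio total: 224 + 640 = 864 kbps = 0.864 Mbps.
Total bitrate: 121 + 0.864 = 121.864 Mbps.
Capacity: 128 GiB = 1,099,512 Mb.
Recording time: 1,099,512 / 121.864 = 9,022 s ≈ 2.51 hours.

2.5 hours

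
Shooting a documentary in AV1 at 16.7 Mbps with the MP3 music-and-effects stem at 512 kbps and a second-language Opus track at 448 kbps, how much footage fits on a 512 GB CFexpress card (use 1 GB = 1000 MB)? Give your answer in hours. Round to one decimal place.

Audio total: 512 + 448 = 960 kbps = 0.960 Mbps.
Total bitrate: 16.7 + 0.960 = 17.660 Mbps.
Capacity: 512 GB = 4,096,000 Mb.
Recording time: 4,096,000 / 17.660 = 231,937 s ≈ 64.4 hours.

64.4 hours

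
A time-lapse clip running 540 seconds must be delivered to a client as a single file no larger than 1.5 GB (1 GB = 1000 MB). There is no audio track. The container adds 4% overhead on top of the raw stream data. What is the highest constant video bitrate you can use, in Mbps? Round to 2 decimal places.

Budget: 1.5 GB = 12000.0 Mb.
Stream payload after overhead: 12000.0 / 1.04 = 11538.5 Mb.
Total bitrate budget: 11538.5 Mb / 540 s = 21.368 Mbps.

21.37 Mbps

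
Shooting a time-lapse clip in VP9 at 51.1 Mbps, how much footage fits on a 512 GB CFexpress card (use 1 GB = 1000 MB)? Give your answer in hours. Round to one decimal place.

22.3 hours

Capacity: 512 GB = 4,096,000 Mb.
Recording time: 4,096,000 / 51.100 = 80,157 s ≈ 22.3 hours.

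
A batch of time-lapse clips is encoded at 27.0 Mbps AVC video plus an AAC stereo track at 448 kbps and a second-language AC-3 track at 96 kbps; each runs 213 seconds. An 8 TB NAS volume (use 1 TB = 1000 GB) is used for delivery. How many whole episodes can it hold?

Audio total: 448 + 96 = 544 kbps = 0.544 Mbps.
Total bitrate: 27.544 Mbps.
Per item: 27.544 Mbps × 213 s = 5,867 Mb = 733.4 MB.
Capacity: 8 TB = 64,000,000 Mb; 10908.71 items → 10908 complete.

10908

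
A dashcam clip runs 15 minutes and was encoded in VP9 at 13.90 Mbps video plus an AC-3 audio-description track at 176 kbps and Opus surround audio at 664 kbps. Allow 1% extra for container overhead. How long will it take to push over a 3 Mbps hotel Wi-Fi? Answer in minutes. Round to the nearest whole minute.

74 minutes

15 min = 900 s
Audio total: 176 + 664 = 840 kbps = 0.840 Mbps.
Total bitrate: 14.740 Mbps.
File: 14.740 Mbps × 900 s = 13266.0 Mb.
With 1% container overhead: ×1.01. → 13398.7 Mb.
At 3 Mbps: 13398.7 / 3 = 4466.2 s ≈ 74.4 minutes.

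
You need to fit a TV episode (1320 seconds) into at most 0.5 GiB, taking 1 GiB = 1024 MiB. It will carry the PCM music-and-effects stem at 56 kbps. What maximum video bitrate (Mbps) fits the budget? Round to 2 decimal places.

3.20 Mbps

Budget: 0.5 GiB = 4295.0 Mb.
Total bitrate budget: 4295.0 Mb / 1320 s = 3.254 Mbps.
Audio: 56 kbps = 0.056 Mbps.
Video: 3.254 − 0.056 = 3.198 Mbps.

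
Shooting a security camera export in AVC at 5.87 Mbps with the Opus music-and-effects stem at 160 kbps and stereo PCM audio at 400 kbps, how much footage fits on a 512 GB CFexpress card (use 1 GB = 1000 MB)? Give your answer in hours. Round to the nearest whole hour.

Audio total: 160 + 400 = 560 kbps = 0.560 Mbps.
Total bitrate: 5.87 + 0.560 = 6.430 Mbps.
Capacity: 512 GB = 4,096,000 Mb.
Recording time: 4,096,000 / 6.430 = 637,014 s ≈ 177 hours.

177 hours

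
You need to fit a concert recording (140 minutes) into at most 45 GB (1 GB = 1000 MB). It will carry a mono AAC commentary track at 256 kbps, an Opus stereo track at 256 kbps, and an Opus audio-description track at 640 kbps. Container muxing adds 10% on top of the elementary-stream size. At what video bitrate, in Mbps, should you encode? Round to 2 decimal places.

37.81 Mbps

Budget: 45 GB = 360000.0 Mb.
Stream payload after overhead: 360000.0 / 1.10 = 327272.7 Mb.
140 min = 8400 s
Total bitrate budget: 327272.7 Mb / 8400 s = 38.961 Mbps.
Audio total: 256 + 256 + 640 = 1152 kbps = 1.152 Mbps.
Video: 38.961 − 1.152 = 37.809 Mbps.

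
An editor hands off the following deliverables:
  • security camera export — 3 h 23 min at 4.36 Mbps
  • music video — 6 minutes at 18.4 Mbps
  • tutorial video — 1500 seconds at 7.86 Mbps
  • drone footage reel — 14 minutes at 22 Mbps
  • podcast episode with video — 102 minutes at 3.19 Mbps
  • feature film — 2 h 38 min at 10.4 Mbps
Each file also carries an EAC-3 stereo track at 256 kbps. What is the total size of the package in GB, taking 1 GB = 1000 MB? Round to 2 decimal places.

26.99 GB

Audio: 256 kbps = 0.256 Mbps.
security camera export: 4.616 Mbps × 12180 s = 56222.9 Mb
music video: 18.656 Mbps × 360 s = 6716.2 Mb
tutorial video: 8.116 Mbps × 1500 s = 12174.0 Mb
drone footage reel: 22.256 Mbps × 840 s = 18695.0 Mb
podcast episode with video: 3.446 Mbps × 6120 s = 21089.5 Mb
feature film: 10.656 Mbps × 9480 s = 101018.9 Mb
Total: 215916.5 Mb = 26989.6 MB.
= 26.99 GB.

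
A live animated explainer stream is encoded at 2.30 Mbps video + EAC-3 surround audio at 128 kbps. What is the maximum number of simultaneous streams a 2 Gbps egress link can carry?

823

Audio: 128 kbps = 0.128 Mbps.
Per-viewer media rate: 2.428 Mbps.
2 Gbps = 2,000 Mbps; 2,000 / 2.428 = 823.72 → 823 viewers.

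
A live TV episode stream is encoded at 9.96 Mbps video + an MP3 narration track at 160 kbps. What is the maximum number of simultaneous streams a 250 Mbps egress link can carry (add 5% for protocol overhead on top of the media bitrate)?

Audio: 160 kbps = 0.160 Mbps.
Per-viewer media rate: 10.120 Mbps.
On the wire with 5% overhead: 10.626 Mbps.
250 Mbps = 250.0 Mbps; 250.0 / 10.626 = 23.53 → 23 viewers.

23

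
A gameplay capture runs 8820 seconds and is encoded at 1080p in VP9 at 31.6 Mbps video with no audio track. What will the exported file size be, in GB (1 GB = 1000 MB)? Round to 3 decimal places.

34.839 GB

Total bitrate: 31.6 Mbps.
Stream data: 31.600 Mbps × 8820 s = 278712.0 Mb.
278,712 Mb ÷ 8 = 34,839 MB → 34.84 GB.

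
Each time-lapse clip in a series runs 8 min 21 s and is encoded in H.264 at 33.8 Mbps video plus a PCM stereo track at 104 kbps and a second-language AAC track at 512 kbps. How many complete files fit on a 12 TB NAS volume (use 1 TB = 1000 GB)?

8 min 21 s = 501 s
Audio total: 104 + 512 = 616 kbps = 0.616 Mbps.
Total bitrate: 34.416 Mbps.
Per item: 34.416 Mbps × 501 s = 17,242 Mb = 2,155 MB.
Capacity: 12 TB = 96,000,000 Mb; 5567.67 items → 5567 complete.

5567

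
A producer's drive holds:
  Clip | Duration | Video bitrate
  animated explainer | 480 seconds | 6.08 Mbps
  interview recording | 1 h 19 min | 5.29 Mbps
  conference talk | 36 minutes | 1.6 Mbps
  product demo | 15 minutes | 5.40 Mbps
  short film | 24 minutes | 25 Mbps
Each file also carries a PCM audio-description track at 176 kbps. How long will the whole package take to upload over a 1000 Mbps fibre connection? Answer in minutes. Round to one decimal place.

1.2 minutes

Audio: 176 kbps = 0.176 Mbps.
animated explainer: 6.256 Mbps × 480 s = 3002.9 Mb
interview recording: 5.466 Mbps × 4740 s = 25908.8 Mb
conference talk: 1.776 Mbps × 2160 s = 3836.2 Mb
product demo: 5.576 Mbps × 900 s = 5018.4 Mb
short film: 25.176 Mbps × 1440 s = 36253.4 Mb
Total: 74019.7 Mb = 9252.5 MB.
At 1000 Mbps: 74019.7 / 1000 = 74 s ≈ 1.23 minutes.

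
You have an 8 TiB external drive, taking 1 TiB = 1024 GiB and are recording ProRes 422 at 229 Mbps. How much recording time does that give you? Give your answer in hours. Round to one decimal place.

85.4 hours

Capacity: 8 TiB = 70,368,744 Mb.
Recording time: 70,368,744 / 229.000 = 307,287 s ≈ 85.4 hours.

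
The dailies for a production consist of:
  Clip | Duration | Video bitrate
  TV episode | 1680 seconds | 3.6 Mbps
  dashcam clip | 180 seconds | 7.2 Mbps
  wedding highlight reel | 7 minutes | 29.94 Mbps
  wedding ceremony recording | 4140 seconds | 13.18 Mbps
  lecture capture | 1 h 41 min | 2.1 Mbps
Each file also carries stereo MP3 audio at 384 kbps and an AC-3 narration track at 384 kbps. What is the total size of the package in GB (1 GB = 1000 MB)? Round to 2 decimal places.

12.10 GB

Audio total: 384 + 384 = 768 kbps = 0.768 Mbps.
TV episode: 4.368 Mbps × 1680 s = 7338.2 Mb
dashcam clip: 7.968 Mbps × 180 s = 1434.2 Mb
wedding highlight reel: 30.708 Mbps × 420 s = 12897.4 Mb
wedding ceremony recording: 13.948 Mbps × 4140 s = 57744.7 Mb
lecture capture: 2.868 Mbps × 6060 s = 17380.1 Mb
Total: 96794.6 Mb = 12099.3 MB.
= 12.10 GB.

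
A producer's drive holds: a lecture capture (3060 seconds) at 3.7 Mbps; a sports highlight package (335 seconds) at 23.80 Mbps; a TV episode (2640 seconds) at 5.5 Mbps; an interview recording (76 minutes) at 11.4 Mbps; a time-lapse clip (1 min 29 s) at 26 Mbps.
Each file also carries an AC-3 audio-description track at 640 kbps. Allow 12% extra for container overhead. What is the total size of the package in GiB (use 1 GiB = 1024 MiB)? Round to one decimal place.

12.4 GiB

Audio: 640 kbps = 0.640 Mbps.
lecture capture: 4.340 Mbps × 3060 s × 1.12 = 14874.0 Mb
sports highlight package: 24.440 Mbps × 335 s × 1.12 = 9169.9 Mb
TV episode: 6.140 Mbps × 2640 s × 1.12 = 18154.8 Mb
interview recording: 12.040 Mbps × 4560 s × 1.12 = 61490.7 Mb
time-lapse clip: 26.640 Mbps × 89 s × 1.12 = 2655.5 Mb
Total: 106344.9 Mb = 13293.1 MB.
= 12.38 GiB.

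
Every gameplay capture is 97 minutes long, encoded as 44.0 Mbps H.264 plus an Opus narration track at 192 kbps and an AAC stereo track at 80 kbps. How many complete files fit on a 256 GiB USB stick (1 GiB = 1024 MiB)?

97 min = 5820 s
Audio total: 192 + 80 = 272 kbps = 0.272 Mbps.
Total bitrate: 44.272 Mbps.
Per item: 44.272 Mbps × 5820 s = 257,663 Mb = 32,208 MB.
Capacity: 256 GiB = 2,199,023 Mb; 8.53 items → 8 complete.

8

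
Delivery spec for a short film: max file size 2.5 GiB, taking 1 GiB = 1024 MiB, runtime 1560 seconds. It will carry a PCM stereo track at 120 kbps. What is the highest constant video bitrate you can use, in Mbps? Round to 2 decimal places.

13.65 Mbps

Budget: 2.5 GiB = 21474.8 Mb.
Total bitrate budget: 21474.8 Mb / 1560 s = 13.766 Mbps.
Audio: 120 kbps = 0.120 Mbps.
Video: 13.766 − 0.120 = 13.646 Mbps.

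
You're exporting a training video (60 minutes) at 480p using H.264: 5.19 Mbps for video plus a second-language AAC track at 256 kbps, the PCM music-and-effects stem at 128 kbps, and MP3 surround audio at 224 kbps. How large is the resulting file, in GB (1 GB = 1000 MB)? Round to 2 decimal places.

60 min = 3600 s
Audio total: 256 + 128 + 224 = 608 kbps = 0.608 Mbps.
Total bitrate: 5.19 + 0.608 = 5.798 Mbps.
Stream data: 5.798 Mbps × 3600 s = 20872.8 Mb.
20,873 Mb ÷ 8 = 2,609 MB → 2.609 GB.

2.61 GB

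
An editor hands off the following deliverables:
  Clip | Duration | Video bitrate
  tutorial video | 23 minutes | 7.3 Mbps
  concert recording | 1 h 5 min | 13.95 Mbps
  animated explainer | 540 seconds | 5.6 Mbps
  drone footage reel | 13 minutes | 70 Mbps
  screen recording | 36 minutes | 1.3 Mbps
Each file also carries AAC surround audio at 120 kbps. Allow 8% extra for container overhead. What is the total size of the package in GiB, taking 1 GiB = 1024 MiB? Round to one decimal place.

Audio: 120 kbps = 0.120 Mbps.
tutorial video: 7.420 Mbps × 1380 s × 1.08 = 11058.8 Mb
concert recording: 14.070 Mbps × 3900 s × 1.08 = 59262.8 Mb
animated explainer: 5.720 Mbps × 540 s × 1.08 = 3335.9 Mb
drone footage reel: 70.120 Mbps × 780 s × 1.08 = 59069.1 Mb
screen recording: 1.420 Mbps × 2160 s × 1.08 = 3312.6 Mb
Total: 136039.2 Mb = 17004.9 MB.
= 15.84 GiB.

15.8 GiB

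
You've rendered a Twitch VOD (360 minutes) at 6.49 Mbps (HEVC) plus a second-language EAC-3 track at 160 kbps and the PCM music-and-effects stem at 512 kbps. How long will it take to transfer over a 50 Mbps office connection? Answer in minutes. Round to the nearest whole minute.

360 min = 21600 s
Audio total: 160 + 512 = 672 kbps = 0.672 Mbps.
Total bitrate: 7.162 Mbps.
File: 7.162 Mbps × 21600 s = 154699.2 Mb.
At 50 Mbps: 154699.2 / 50 = 3094.0 s ≈ 51.6 minutes.

52 minutes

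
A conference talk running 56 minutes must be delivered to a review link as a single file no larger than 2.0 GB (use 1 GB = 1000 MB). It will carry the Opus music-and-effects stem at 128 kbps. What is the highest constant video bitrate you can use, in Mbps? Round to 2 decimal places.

4.63 Mbps

Budget: 2.0 GB = 16000.0 Mb.
56 min = 3360 s
Total bitrate budget: 16000.0 Mb / 3360 s = 4.762 Mbps.
Audio: 128 kbps = 0.128 Mbps.
Video: 4.762 − 0.128 = 4.634 Mbps.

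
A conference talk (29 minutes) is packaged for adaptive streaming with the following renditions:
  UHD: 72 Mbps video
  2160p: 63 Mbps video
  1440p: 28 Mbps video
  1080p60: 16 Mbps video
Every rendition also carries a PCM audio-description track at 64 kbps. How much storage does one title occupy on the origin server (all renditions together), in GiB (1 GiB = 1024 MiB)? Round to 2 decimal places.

36.31 GiB

29 min = 1740 s
Audio: 64 kbps = 0.064 Mbps.
Sum of rendition bitrates: (72+0.064) + (63+0.064) + (28+0.064) + (16+0.064) = 179.256 Mbps.
× 1740 s = 311,905 Mb = 38,988 MB = 36.31 GiB.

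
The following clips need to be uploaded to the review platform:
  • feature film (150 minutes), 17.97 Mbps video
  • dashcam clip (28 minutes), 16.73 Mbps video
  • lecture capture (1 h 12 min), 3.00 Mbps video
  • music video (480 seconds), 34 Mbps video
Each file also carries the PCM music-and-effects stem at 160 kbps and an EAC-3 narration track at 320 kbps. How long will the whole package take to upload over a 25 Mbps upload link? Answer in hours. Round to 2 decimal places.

2.52 hours

Audio total: 160 + 320 = 480 kbps = 0.480 Mbps.
feature film: 18.450 Mbps × 9000 s = 166050.0 Mb
dashcam clip: 17.210 Mbps × 1680 s = 28912.8 Mb
lecture capture: 3.480 Mbps × 4320 s = 15033.6 Mb
music video: 34.480 Mbps × 480 s = 16550.4 Mb
Total: 226546.8 Mb = 28318.3 MB.
At 25 Mbps: 226546.8 / 25 = 9062 s ≈ 2.52 hours.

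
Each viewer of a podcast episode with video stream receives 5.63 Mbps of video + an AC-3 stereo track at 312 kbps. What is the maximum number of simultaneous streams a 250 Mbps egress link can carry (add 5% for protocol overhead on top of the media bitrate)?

Audio: 312 kbps = 0.312 Mbps.
Per-viewer media rate: 5.942 Mbps.
On the wire with 5% overhead: 6.239 Mbps.
250 Mbps = 250.0 Mbps; 250.0 / 6.239 = 40.07 → 40 viewers.

40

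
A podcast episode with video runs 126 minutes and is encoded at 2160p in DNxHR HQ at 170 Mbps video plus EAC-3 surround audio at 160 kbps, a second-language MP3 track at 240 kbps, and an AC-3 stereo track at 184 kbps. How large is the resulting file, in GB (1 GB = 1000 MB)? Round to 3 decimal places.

126 min = 7560 s
Audio total: 160 + 240 + 184 = 584 kbps = 0.584 Mbps.
Total bitrate: 170 + 0.584 = 170.584 Mbps.
Stream data: 170.584 Mbps × 7560 s = 1289615.0 Mb.
1,289,615 Mb ÷ 8 = 161,202 MB → 161.2 GB.

161.202 GB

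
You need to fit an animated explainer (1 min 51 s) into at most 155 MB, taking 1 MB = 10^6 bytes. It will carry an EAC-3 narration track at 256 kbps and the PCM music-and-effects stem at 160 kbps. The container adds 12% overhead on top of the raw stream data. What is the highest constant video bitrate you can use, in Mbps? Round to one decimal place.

9.6 Mbps

Budget: 155 MB = 1240.0 Mb.
Stream payload after overhead: 1240.0 / 1.12 = 1107.1 Mb.
1 min 51 s = 111 s
Total bitrate budget: 1107.1 Mb / 111 s = 9.974 Mbps.
Audio total: 256 + 160 = 416 kbps = 0.416 Mbps.
Video: 9.974 − 0.416 = 9.558 Mbps.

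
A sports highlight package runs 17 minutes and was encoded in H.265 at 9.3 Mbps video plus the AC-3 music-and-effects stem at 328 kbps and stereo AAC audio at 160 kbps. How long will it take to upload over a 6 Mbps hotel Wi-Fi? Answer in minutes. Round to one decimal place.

17 min = 1020 s
Audio total: 328 + 160 = 488 kbps = 0.488 Mbps.
Total bitrate: 9.788 Mbps.
File: 9.788 Mbps × 1020 s = 9983.8 Mb.
At 6 Mbps: 9983.8 / 6 = 1664.0 s ≈ 27.7 minutes.

27.7 minutes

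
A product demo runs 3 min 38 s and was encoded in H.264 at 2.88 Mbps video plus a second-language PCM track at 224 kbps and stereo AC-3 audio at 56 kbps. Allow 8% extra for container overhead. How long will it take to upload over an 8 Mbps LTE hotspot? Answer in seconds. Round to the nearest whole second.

93 seconds

3 min 38 s = 218 s
Audio total: 224 + 56 = 280 kbps = 0.280 Mbps.
Total bitrate: 3.160 Mbps.
File: 3.160 Mbps × 218 s = 688.9 Mb.
With 8% container overhead: ×1.08. → 744.0 Mb.
At 8 Mbps: 744.0 / 8 = 93.0 s ≈ 93 seconds.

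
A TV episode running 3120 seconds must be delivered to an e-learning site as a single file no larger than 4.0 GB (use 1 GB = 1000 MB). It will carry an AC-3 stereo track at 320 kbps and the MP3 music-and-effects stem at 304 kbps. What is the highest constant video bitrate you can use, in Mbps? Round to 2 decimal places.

Budget: 4.0 GB = 32000.0 Mb.
Total bitrate budget: 32000.0 Mb / 3120 s = 10.256 Mbps.
Audio total: 320 + 304 = 624 kbps = 0.624 Mbps.
Video: 10.256 − 0.624 = 9.632 Mbps.

9.63 Mbps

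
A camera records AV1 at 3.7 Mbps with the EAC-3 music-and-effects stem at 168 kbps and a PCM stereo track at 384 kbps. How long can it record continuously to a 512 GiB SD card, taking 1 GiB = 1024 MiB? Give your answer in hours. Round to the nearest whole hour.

287 hours

Audio total: 168 + 384 = 552 kbps = 0.552 Mbps.
Total bitrate: 3.7 + 0.552 = 4.252 Mbps.
Capacity: 512 GiB = 4,398,047 Mb.
Recording time: 4,398,047 / 4.252 = 1,034,348 s ≈ 287 hours.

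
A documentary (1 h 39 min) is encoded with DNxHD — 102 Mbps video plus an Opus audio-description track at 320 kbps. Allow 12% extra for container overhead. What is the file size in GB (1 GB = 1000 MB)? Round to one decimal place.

85.1 GB

1 h 39 min = 99 min = 5940 s
Audio: 320 kbps = 0.320 Mbps.
Total bitrate: 102 + 0.320 = 102.320 Mbps.
Stream data: 102.320 Mbps × 5940 s = 607780.8 Mb.
With 12% container overhead: ×1.12.
680,714 Mb ÷ 8 = 85,089 MB → 85.09 GB.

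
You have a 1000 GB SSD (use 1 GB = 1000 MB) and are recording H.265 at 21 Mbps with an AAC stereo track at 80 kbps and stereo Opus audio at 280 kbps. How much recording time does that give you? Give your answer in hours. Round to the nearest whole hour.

Audio total: 80 + 280 = 360 kbps = 0.360 Mbps.
Total bitrate: 21 + 0.360 = 21.360 Mbps.
Capacity: 1000 GB = 8,000,000 Mb.
Recording time: 8,000,000 / 21.360 = 374,532 s ≈ 104 hours.

104 hours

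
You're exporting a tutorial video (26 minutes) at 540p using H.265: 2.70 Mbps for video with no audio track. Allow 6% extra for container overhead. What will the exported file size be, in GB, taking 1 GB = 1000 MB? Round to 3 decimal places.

26 min = 1560 s
Total bitrate: 2.70 Mbps.
Stream data: 2.700 Mbps × 1560 s = 4212.0 Mb.
With 6% container overhead: ×1.06.
4,465 Mb ÷ 8 = 558.1 MB → 0.5581 GB.

0.558 GB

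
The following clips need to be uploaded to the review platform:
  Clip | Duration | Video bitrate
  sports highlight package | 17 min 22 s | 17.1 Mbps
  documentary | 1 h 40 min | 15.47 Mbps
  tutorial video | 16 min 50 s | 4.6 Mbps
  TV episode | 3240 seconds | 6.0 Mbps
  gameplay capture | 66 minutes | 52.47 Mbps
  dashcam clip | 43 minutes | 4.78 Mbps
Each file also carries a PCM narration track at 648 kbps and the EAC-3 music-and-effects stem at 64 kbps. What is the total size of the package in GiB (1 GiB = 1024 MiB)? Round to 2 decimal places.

Audio total: 648 + 64 = 712 kbps = 0.712 Mbps.
sports highlight package: 17.812 Mbps × 1042 s = 18560.1 Mb
documentary: 16.182 Mbps × 6000 s = 97092.0 Mb
tutorial video: 5.312 Mbps × 1010 s = 5365.1 Mb
TV episode: 6.712 Mbps × 3240 s = 21746.9 Mb
gameplay capture: 53.182 Mbps × 3960 s = 210600.7 Mb
dashcam clip: 5.492 Mbps × 2580 s = 14169.4 Mb
Total: 367534.2 Mb = 45941.8 MB.
= 42.79 GiB.

42.79 GiB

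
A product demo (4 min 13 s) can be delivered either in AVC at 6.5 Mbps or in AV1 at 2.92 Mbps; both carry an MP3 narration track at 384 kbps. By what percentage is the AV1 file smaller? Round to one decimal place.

4 min 13 s = 253 s
Audio: 384 kbps = 0.384 Mbps.
AVC: 6.884 Mbps × 253 s = 1741.7 Mb = 217.707 MB.
AV1: 3.304 Mbps × 253 s = 835.9 Mb = 104.489 MB.
Reduction: (1 − 104.489/217.707) × 100 = 52.00%.

52.0%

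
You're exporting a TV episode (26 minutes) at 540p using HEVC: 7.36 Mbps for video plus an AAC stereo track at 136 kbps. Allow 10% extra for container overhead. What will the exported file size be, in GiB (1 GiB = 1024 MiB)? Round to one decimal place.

26 min = 1560 s
Audio: 136 kbps = 0.136 Mbps.
Total bitrate: 7.36 + 0.136 = 7.496 Mbps.
Stream data: 7.496 Mbps × 1560 s = 11693.8 Mb.
With 10% container overhead: ×1.10.
12,863 Mb = 1,607,892,000 bytes ÷ 1,073,741,824 = 1.497 GiB.

1.5 GiB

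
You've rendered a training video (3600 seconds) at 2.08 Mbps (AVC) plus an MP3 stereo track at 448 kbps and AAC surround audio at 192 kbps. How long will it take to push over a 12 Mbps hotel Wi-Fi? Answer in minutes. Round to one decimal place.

Audio total: 448 + 192 = 640 kbps = 0.640 Mbps.
Total bitrate: 2.720 Mbps.
File: 2.720 Mbps × 3600 s = 9792.0 Mb.
At 12 Mbps: 9792.0 / 12 = 816.0 s ≈ 13.6 minutes.

13.6 minutes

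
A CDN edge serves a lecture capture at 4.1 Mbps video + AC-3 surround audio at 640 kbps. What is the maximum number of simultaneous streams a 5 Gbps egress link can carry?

Audio: 640 kbps = 0.640 Mbps.
Per-viewer media rate: 4.740 Mbps.
5 Gbps = 5,000 Mbps; 5,000 / 4.740 = 1054.85 → 1054 viewers.

1054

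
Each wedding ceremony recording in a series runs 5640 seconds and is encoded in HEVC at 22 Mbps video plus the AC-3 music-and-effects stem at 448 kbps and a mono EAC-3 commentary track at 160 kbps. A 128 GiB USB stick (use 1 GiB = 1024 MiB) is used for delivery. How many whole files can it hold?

Audio total: 448 + 160 = 608 kbps = 0.608 Mbps.
Total bitrate: 22.608 Mbps.
Per item: 22.608 Mbps × 5640 s = 127,509 Mb = 15,939 MB.
Capacity: 128 GiB = 1,099,512 Mb; 8.62 items → 8 complete.

8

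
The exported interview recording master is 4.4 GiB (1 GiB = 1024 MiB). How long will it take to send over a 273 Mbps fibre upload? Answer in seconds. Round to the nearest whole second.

File: 4.4 GiB = 37795.7 Mb.
At 273 Mbps: 37795.7 / 273 = 138.4 s ≈ 138 seconds.

138 seconds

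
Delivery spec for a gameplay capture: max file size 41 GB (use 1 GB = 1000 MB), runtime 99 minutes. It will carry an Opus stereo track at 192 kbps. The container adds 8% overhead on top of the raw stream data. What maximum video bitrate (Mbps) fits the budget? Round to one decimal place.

Budget: 41 GB = 328000.0 Mb.
Stream payload after overhead: 328000.0 / 1.08 = 303703.7 Mb.
99 min = 5940 s
Total bitrate budget: 303703.7 Mb / 5940 s = 51.129 Mbps.
Audio: 192 kbps = 0.192 Mbps.
Video: 51.129 − 0.192 = 50.937 Mbps.

50.9 Mbps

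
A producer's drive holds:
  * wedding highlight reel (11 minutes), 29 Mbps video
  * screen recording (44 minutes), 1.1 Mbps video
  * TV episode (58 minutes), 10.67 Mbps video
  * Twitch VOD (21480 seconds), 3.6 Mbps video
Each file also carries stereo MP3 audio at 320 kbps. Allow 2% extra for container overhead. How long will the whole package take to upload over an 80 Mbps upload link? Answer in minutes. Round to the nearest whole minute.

Audio: 320 kbps = 0.320 Mbps.
wedding highlight reel: 29.320 Mbps × 660 s × 1.02 = 19738.2 Mb
screen recording: 1.420 Mbps × 2640 s × 1.02 = 3823.8 Mb
TV episode: 10.990 Mbps × 3480 s × 1.02 = 39010.1 Mb
Twitch VOD: 3.920 Mbps × 21480 s × 1.02 = 85885.6 Mb
Total: 148457.7 Mb = 18557.2 MB.
At 80 Mbps: 148457.7 / 80 = 1856 s ≈ 30.9 minutes.

31 minutes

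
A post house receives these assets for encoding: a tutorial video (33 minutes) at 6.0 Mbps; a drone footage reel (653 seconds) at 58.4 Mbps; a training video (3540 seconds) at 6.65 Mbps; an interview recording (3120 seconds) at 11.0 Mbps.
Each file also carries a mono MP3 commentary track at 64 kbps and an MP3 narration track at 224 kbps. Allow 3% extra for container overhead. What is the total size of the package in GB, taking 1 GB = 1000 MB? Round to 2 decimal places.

14.23 GB

Audio total: 64 + 224 = 288 kbps = 0.288 Mbps.
tutorial video: 6.288 Mbps × 1980 s × 1.03 = 12823.7 Mb
drone footage reel: 58.688 Mbps × 653 s × 1.03 = 39473.0 Mb
training video: 6.938 Mbps × 3540 s × 1.03 = 25297.3 Mb
interview recording: 11.288 Mbps × 3120 s × 1.03 = 36275.1 Mb
Total: 113869.2 Mb = 14233.6 MB.
= 14.23 GB.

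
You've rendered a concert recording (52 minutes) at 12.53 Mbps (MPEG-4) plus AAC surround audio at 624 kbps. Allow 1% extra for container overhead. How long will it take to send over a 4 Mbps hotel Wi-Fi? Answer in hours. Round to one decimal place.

52 min = 3120 s
Audio: 624 kbps = 0.624 Mbps.
Total bitrate: 13.154 Mbps.
File: 13.154 Mbps × 3120 s = 41040.5 Mb.
With 1% container overhead: ×1.01. → 41450.9 Mb.
At 4 Mbps: 41450.9 / 4 = 10362.7 s ≈ 2.88 hours.

2.9 hours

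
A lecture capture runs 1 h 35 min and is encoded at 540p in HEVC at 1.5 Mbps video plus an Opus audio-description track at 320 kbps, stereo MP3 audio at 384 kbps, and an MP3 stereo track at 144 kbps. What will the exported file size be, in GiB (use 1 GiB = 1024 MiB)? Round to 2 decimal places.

1 h 35 min = 95 min = 5700 s
Audio total: 320 + 384 + 144 = 848 kbps = 0.848 Mbps.
Total bitrate: 1.5 + 0.848 = 2.348 Mbps.
Stream data: 2.348 Mbps × 5700 s = 13383.6 Mb.
13,384 Mb = 1,672,950,000 bytes ÷ 1,073,741,824 = 1.558 GiB.

1.56 GiB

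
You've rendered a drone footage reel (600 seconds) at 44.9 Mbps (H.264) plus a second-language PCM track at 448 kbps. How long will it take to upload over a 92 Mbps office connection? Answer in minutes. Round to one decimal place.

4.9 minutes

Audio: 448 kbps = 0.448 Mbps.
Total bitrate: 45.348 Mbps.
File: 45.348 Mbps × 600 s = 27208.8 Mb.
At 92 Mbps: 27208.8 / 92 = 295.7 s ≈ 4.93 minutes.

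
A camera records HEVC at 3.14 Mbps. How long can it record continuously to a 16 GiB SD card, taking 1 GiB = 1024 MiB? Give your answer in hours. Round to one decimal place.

12.2 hours

Capacity: 16 GiB = 137,439 Mb.
Recording time: 137,439 / 3.140 = 43,770 s ≈ 12.2 hours.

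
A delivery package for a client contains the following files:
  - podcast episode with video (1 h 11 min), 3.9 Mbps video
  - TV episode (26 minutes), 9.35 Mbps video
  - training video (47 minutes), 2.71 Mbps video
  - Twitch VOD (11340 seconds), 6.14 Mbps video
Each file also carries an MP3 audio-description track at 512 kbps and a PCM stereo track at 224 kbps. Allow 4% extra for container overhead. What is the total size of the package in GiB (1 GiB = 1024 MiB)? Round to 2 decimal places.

Audio total: 512 + 224 = 736 kbps = 0.736 Mbps.
podcast episode with video: 4.636 Mbps × 4260 s × 1.04 = 20539.3 Mb
TV episode: 10.086 Mbps × 1560 s × 1.04 = 16363.5 Mb
training video: 3.446 Mbps × 2820 s × 1.04 = 10106.4 Mb
Twitch VOD: 6.876 Mbps × 11340 s × 1.04 = 81092.8 Mb
Total: 128102.1 Mb = 16012.8 MB.
= 14.91 GiB.

14.91 GiB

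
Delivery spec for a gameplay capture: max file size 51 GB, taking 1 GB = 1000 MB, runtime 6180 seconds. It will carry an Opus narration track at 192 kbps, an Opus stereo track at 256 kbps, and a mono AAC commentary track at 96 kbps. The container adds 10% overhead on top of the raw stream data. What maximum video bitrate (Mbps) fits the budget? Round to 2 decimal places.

59.47 Mbps

Budget: 51 GB = 408000.0 Mb.
Stream payload after overhead: 408000.0 / 1.10 = 370909.1 Mb.
Total bitrate budget: 370909.1 Mb / 6180 s = 60.018 Mbps.
Audio total: 192 + 256 + 96 = 544 kbps = 0.544 Mbps.
Video: 60.018 − 0.544 = 59.474 Mbps.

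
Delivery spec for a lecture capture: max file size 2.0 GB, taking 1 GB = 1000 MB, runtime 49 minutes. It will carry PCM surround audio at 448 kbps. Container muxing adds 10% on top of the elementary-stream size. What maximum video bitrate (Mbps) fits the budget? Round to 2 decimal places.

Budget: 2.0 GB = 16000.0 Mb.
Stream payload after overhead: 16000.0 / 1.10 = 14545.5 Mb.
49 min = 2940 s
Total bitrate budget: 14545.5 Mb / 2940 s = 4.947 Mbps.
Audio: 448 kbps = 0.448 Mbps.
Video: 4.947 − 0.448 = 4.499 Mbps.

4.50 Mbps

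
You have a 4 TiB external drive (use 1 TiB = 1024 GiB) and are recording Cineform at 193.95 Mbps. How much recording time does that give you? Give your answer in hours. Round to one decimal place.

50.4 hours

Capacity: 4 TiB = 35,184,372 Mb.
Recording time: 35,184,372 / 193.950 = 181,409 s ≈ 50.4 hours.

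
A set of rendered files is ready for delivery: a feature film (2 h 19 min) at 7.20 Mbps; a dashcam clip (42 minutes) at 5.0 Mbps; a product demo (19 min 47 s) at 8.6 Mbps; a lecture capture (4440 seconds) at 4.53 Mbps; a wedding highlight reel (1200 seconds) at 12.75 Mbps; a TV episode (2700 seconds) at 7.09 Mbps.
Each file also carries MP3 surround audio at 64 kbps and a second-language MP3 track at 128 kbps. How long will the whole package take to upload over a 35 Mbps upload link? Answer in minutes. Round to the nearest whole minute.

67 minutes

Audio total: 64 + 128 = 192 kbps = 0.192 Mbps.
feature film: 7.392 Mbps × 8340 s = 61649.3 Mb
dashcam clip: 5.192 Mbps × 2520 s = 13083.8 Mb
product demo: 8.792 Mbps × 1187 s = 10436.1 Mb
lecture capture: 4.722 Mbps × 4440 s = 20965.7 Mb
wedding highlight reel: 12.942 Mbps × 1200 s = 15530.4 Mb
TV episode: 7.282 Mbps × 2700 s = 19661.4 Mb
Total: 141326.7 Mb = 17665.8 MB.
At 35 Mbps: 141326.7 / 35 = 4038 s ≈ 67.3 minutes.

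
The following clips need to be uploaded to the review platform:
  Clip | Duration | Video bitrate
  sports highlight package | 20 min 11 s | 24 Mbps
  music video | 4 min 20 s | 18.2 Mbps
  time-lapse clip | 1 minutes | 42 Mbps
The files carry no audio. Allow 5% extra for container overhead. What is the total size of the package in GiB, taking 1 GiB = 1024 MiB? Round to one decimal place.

4.4 GiB

sports highlight package: 24.000 Mbps × 1211 s × 1.05 = 30517.2 Mb
music video: 18.200 Mbps × 260 s × 1.05 = 4968.6 Mb
time-lapse clip: 42.000 Mbps × 60 s × 1.05 = 2646.0 Mb
Total: 38131.8 Mb = 4766.5 MB.
= 4.439 GiB.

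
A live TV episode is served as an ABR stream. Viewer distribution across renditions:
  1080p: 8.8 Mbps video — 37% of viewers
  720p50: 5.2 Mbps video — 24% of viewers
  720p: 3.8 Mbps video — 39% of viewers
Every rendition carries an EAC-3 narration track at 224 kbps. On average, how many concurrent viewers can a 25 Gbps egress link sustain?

4025

Audio: 224 kbps = 0.224 Mbps.
Average per-viewer bitrate: 0.37×9.024 + 0.24×5.424 + 0.39×4.024 = 6.210 Mbps.
25 Gbps = 25,000 Mbps; 25,000 / 6.210 = 4025.76 → 4025.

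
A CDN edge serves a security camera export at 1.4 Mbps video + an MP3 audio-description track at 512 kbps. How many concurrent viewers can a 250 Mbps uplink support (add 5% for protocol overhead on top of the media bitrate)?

Audio: 512 kbps = 0.512 Mbps.
Per-viewer media rate: 1.912 Mbps.
On the wire with 5% overhead: 2.008 Mbps.
250 Mbps = 250.0 Mbps; 250.0 / 2.008 = 124.53 → 124 viewers.

124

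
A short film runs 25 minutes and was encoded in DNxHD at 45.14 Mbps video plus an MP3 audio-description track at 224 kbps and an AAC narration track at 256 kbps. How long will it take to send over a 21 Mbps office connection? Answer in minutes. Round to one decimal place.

54.3 minutes

25 min = 1500 s
Audio total: 224 + 256 = 480 kbps = 0.480 Mbps.
Total bitrate: 45.620 Mbps.
File: 45.620 Mbps × 1500 s = 68430.0 Mb.
At 21 Mbps: 68430.0 / 21 = 3258.6 s ≈ 54.3 minutes.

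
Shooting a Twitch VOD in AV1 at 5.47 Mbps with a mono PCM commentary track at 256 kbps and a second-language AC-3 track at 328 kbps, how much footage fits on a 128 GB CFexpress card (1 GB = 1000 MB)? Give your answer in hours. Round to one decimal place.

Audio total: 256 + 328 = 584 kbps = 0.584 Mbps.
Total bitrate: 5.47 + 0.584 = 6.054 Mbps.
Capacity: 128 GB = 1,024,000 Mb.
Recording time: 1,024,000 / 6.054 = 169,144 s ≈ 47.0 hours.

47.0 hours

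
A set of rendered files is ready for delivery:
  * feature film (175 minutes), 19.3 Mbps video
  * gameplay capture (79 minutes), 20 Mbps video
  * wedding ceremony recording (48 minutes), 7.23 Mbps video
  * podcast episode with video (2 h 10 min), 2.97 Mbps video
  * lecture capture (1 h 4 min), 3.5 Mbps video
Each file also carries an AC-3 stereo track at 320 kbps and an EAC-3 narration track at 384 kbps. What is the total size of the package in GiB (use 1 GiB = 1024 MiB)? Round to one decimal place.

Audio total: 320 + 384 = 704 kbps = 0.704 Mbps.
feature film: 20.004 Mbps × 10500 s = 210042.0 Mb
gameplay capture: 20.704 Mbps × 4740 s = 98137.0 Mb
wedding ceremony recording: 7.934 Mbps × 2880 s = 22849.9 Mb
podcast episode with video: 3.674 Mbps × 7800 s = 28657.2 Mb
lecture capture: 4.204 Mbps × 3840 s = 16143.4 Mb
Total: 375829.4 Mb = 46978.7 MB.
= 43.75 GiB.

43.8 GiB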